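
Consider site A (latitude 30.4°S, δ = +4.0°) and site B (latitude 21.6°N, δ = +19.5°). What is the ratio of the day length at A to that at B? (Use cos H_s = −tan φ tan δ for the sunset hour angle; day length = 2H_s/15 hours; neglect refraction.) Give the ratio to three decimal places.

A: H_s = arccos(−tan -30.4° · tan 4.0°) = 87.65°, so 2H_s/15 = 11.6867 h.
B: H_s = arccos(−tan 21.6° · tan 19.5°) = 98.06°, so 2H_s/15 = 13.0747 h.
Ratio A/B = 11.6867 / 13.0747 = 0.8938.

0.894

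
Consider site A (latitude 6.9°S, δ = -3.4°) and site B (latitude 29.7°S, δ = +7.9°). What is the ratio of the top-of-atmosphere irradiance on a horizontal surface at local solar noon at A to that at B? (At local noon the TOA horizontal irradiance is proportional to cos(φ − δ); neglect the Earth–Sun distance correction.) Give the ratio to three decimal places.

A: cos θ_z = cos(-6.9° − (-3.4°)) = 0.9981.
B: cos θ_z = cos(-29.7° − (7.9°)) = 0.7923.
Ratio A/B = 0.9981 / 0.7923 = 1.2598.

1.260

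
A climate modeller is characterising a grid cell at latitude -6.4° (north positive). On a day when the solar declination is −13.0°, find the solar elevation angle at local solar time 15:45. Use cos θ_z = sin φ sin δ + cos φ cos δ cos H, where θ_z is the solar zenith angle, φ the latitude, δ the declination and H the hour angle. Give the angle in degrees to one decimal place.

Hour angle H = 15° × (15.75 − 12) = 56.25°.
cos θ_z = sin(-6.4°) sin(-13.0°) + cos(-6.4°) cos(-13.0°) cos(56.25°) = 0.0251 + 0.5380 = 0.5631.
θ_z = arccos(0.5631) = 55.73°, so the elevation is 90° − 55.73° = 34.27°.

34.3°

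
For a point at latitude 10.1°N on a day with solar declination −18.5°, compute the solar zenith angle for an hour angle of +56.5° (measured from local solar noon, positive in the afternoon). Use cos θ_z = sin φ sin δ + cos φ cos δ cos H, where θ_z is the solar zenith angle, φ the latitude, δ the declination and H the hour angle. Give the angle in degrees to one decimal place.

62.6°

cos θ_z = sin(10.1°) sin(-18.5°) + cos(10.1°) cos(-18.5°) cos(56.50°) = -0.0556 + 0.5153 = 0.4597.
θ_z = arccos(0.4597) = 62.63°.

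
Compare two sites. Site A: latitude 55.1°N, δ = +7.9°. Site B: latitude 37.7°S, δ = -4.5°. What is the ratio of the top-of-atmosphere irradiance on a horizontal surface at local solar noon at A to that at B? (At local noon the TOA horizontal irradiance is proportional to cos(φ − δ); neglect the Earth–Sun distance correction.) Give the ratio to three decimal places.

0.812

A: cos θ_z = cos(55.1° − (7.9°)) = 0.6794.
B: cos θ_z = cos(-37.7° − (-4.5°)) = 0.8368.
Ratio A/B = 0.6794 / 0.8368 = 0.8119.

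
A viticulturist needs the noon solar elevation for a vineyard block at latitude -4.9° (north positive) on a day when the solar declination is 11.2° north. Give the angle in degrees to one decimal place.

At local solar noon the hour angle is zero, so the elevation is 90° − |φ − δ| = 90° − |-4.9° − (11.2°)| = 90° − 16.1° = 73.9°.

73.9°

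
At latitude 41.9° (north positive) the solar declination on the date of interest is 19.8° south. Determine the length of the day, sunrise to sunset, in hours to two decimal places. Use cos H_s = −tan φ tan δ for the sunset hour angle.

9.49 hours

−tan φ tan δ = −(0.8972)(-0.3600) = 0.3230; H_s = arccos(0.3230) = 71.16°.
Day length = 2 H_s / 15° h⁻¹ = 142.32° / 15 = 9.488 h.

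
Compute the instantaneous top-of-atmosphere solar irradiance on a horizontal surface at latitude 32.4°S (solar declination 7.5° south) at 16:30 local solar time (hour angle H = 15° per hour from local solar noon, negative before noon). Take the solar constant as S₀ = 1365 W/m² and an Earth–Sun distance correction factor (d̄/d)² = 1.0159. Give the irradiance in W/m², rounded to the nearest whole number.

Hour angle H = 15° × (16.5 − 12) = 67.50°.
cos θ_z = sin(-32.4°) sin(-7.5°) + cos(-32.4°) cos(-7.5°) cos(67.50°) = 0.0699 + 0.3203 = 0.3902.
Top-of-atmosphere irradiance = S₀ (d̄/d)² cos θ_z = 1365 × 1.0159 × 0.3902 = 541.09 W/m².

541 W/m²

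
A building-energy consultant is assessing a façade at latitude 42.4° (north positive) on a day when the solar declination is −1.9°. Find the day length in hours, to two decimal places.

11.77 hours

cos H_s = −tan(42.4°) · tan(-1.9°) = 0.0303, so H_s = arccos(0.0303) = 88.26°.
Day length = 2 H_s / 15° h⁻¹ = 176.52° / 15 = 11.768 h.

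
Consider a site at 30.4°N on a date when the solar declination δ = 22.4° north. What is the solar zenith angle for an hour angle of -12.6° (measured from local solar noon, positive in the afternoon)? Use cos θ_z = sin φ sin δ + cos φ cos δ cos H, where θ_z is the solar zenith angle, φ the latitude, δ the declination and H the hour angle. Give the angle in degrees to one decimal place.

With φ = 30.4°, δ = 22.4°, H = -12.60°: sin φ sin δ = 0.1928, cos φ cos δ cos H = 0.7782, so cos θ_z = 0.9710.
θ_z = arccos(0.9710) = 13.83°.

13.8°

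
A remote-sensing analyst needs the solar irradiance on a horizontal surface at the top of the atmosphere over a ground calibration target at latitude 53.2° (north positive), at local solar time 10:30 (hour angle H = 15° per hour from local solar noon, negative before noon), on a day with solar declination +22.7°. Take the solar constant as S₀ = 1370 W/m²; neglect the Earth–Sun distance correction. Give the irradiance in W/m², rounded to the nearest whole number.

Hour angle H = 15° × (10.5 − 12) = -22.50°.
With φ = 53.2°, δ = 22.7°, H = -22.50°: sin φ sin δ = 0.3090, cos φ cos δ cos H = 0.5106, so cos θ_z = 0.8196.
Top-of-atmosphere irradiance = S₀ cos θ_z = 1370 × 0.8196 = 1122.85 W/m².

1123 W/m²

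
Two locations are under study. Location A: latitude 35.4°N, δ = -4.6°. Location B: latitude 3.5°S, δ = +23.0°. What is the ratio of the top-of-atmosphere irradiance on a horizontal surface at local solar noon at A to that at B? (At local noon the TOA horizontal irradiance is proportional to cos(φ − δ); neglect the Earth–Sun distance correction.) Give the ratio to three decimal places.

A: cos θ_z = cos(35.4° − (-4.6°)) = 0.7660.
B: cos θ_z = cos(-3.5° − (23.0°)) = 0.8949.
Ratio A/B = 0.7660 / 0.8949 = 0.8560.

0.856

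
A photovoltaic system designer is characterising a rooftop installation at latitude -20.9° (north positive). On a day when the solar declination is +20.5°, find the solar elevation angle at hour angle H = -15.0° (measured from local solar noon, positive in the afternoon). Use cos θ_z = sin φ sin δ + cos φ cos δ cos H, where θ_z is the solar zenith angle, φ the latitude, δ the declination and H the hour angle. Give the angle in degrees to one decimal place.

cos θ_z = sin φ sin δ + cos φ cos δ cos H = (-0.3567)(0.3502) + (0.9342)(0.9367)(0.9659) = 0.7203.
θ_z = arccos(0.7203) = 43.92°, so the elevation is 90° − 43.92° = 46.08°.

46.1°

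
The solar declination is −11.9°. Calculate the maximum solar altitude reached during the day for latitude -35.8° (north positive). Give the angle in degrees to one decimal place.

At local solar noon the hour angle is zero, so the elevation is 90° − |φ − δ| = 90° − |-35.8° − (-11.9°)| = 90° − 23.9° = 66.1°.

66.1°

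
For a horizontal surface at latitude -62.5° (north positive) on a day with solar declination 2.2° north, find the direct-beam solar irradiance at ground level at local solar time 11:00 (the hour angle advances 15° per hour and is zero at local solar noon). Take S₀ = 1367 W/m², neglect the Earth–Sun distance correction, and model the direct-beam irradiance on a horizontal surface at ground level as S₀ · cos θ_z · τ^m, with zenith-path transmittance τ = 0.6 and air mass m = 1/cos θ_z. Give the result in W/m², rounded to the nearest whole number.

Hour angle H = 15° × (11 − 12) = -15.00°.
cos θ_z = sin φ sin δ + cos φ cos δ cos H = (-0.8870)(0.0384) + (0.4617)(0.9993)(0.9659) = 0.4116.
Air mass m = 1/cos θ_z = 1/0.4116 = 2.430; τ^m = 0.6^2.430 = 0.2890.
Surface direct beam = 1367 × 0.4116 × 0.2890 = 162.61 W/m².

163 W/m²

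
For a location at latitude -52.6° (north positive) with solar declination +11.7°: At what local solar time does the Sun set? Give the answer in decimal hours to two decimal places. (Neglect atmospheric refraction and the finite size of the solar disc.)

16.95 h

−tan φ tan δ = −(-1.3079)(0.2071) = 0.2709; H_s = arccos(0.2709) = 74.28°.
Sunset is at 12 + H_s/15 = 12 + 4.952 = 16.952 h local solar time.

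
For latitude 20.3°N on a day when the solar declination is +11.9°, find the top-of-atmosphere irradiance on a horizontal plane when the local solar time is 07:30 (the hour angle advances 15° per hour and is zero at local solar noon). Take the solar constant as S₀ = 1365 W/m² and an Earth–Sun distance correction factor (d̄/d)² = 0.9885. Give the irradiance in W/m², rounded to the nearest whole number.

Hour angle H = 15° × (7.5 − 12) = -67.50°.
With φ = 20.3°, δ = 11.9°, H = -67.50°: sin φ sin δ = 0.0715, cos φ cos δ cos H = 0.3512, so cos θ_z = 0.4227.
Top-of-atmosphere irradiance = S₀ (d̄/d)² cos θ_z = 1365 × 0.9885 × 0.4227 = 570.35 W/m².

570 W/m²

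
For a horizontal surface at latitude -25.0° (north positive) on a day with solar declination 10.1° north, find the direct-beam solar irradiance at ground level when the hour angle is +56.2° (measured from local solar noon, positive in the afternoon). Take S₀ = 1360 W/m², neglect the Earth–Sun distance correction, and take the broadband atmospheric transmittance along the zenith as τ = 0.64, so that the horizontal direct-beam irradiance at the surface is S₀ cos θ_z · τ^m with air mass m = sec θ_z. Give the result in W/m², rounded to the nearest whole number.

200 W/m²

With φ = -25.0°, δ = 10.1°, H = 56.20°: sin φ sin δ = -0.0741, cos φ cos δ cos H = 0.4964, so cos θ_z = 0.4223.
Air mass m = 1/cos θ_z = 1/0.4223 = 2.368; τ^m = 0.64^2.368 = 0.3476.
Surface direct beam = 1360 × 0.4223 × 0.3476 = 199.64 W/m².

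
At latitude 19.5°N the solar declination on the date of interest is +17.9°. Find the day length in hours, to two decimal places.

12.88 hours

cos H_s = −tan(19.5°) · tan(17.9°) = -0.1144, so H_s = arccos(-0.1144) = 96.57°.
Day length = 2 H_s / 15° h⁻¹ = 193.14° / 15 = 12.876 h.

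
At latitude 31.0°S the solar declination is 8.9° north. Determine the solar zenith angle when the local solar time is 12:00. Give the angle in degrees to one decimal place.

39.9°

Hour angle H = 15° × (12 − 12) = 0.00°.
With φ = -31.0°, δ = 8.9°, H = 0.00°: sin φ sin δ = -0.0797, cos φ cos δ cos H = 0.8468, so cos θ_z = 0.7671.
θ_z = arccos(0.7671) = 39.91°.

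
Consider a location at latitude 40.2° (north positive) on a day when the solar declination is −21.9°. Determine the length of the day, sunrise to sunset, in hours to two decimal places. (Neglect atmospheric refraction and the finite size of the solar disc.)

−tan φ tan δ = −(0.8451)(-0.4020) = 0.3397; H_s = arccos(0.3397) = 70.14°.
Day length = 2 H_s / 15° h⁻¹ = 140.28° / 15 = 9.352 h.

9.35 hours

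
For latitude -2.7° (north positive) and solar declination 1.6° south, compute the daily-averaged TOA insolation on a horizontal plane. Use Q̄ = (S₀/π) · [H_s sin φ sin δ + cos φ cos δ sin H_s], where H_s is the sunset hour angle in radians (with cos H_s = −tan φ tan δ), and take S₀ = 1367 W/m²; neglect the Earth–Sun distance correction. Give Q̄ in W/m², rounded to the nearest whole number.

cos H_s = −tan(-2.7°) · tan(-1.6°) = -0.0013, so H_s = arccos(-0.0013) = 90.07°. In radians, H_s = 1.5720.
H_s sin φ sin δ = 1.5720 × -0.0471 × -0.0279 = 0.0021.
cos φ cos δ sin H_s = 0.9989 × 0.9996 × 1.0000 = 0.9985.
Q̄ = (1367/π) × (0.0021 + 0.9985) = 435.13 × 1.0006 = 435.39 W/m².

435 W/m²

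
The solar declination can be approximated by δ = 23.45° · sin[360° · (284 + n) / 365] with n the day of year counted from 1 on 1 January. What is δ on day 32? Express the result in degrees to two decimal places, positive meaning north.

-17.52°

360 × (284 + 32) / 365 = 311.671°; sin(311.671°) = -0.7470.
δ = 23.45 × -0.7470 = -17.517° ≈ -17.52°.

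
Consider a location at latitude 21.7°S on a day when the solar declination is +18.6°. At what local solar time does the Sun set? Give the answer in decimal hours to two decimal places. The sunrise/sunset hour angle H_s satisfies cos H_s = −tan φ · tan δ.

−tan φ tan δ = −(-0.3979)(0.3365) = 0.1339; H_s = arccos(0.1339) = 82.30°.
Sunset is at 12 + H_s/15 = 12 + 5.487 = 17.487 h local solar time.

17.49 h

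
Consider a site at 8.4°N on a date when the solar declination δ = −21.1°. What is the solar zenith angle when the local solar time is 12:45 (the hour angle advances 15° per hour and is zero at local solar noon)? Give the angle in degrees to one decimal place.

Hour angle H = 15° × (12.75 − 12) = 11.25°.
With φ = 8.4°, δ = -21.1°, H = 11.25°: sin φ sin δ = -0.0526, cos φ cos δ cos H = 0.9052, so cos θ_z = 0.8526.
θ_z = arccos(0.8526) = 31.50°.

31.5°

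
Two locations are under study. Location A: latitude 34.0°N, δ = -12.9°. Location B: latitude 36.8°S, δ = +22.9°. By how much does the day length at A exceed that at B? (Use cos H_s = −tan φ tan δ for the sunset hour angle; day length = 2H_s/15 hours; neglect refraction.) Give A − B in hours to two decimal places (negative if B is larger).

+1.27 h

A: H_s = arccos(−tan 34.0° · tan -12.9°) = 81.11°, so 2H_s/15 = 10.8147 h.
B: H_s = arccos(−tan -36.8° · tan 22.9°) = 71.58°, so 2H_s/15 = 9.5440 h.
A − B = 10.8147 − 9.5440 = 1.2707 h.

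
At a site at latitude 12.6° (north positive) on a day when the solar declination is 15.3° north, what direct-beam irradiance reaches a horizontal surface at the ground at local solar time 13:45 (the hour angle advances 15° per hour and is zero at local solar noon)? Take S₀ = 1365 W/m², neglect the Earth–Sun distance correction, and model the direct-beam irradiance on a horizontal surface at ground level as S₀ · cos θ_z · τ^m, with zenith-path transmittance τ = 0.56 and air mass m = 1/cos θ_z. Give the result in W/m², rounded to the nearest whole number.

Hour angle H = 15° × (13.75 − 12) = 26.25°.
cos θ_z = sin(12.6°) sin(15.3°) + cos(12.6°) cos(15.3°) cos(26.25°) = 0.0576 + 0.8443 = 0.9019.
Air mass m = 1/cos θ_z = 1/0.9019 = 1.109; τ^m = 0.56^1.109 = 0.5257.
Surface direct beam = 1365 × 0.9019 × 0.5257 = 647.19 W/m².

647 W/m²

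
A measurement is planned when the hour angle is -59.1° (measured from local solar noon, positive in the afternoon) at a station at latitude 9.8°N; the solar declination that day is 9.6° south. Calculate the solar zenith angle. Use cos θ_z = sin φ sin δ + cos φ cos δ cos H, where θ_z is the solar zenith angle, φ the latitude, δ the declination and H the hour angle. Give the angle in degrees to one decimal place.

cos θ_z = sin(9.8°) sin(-9.6°) + cos(9.8°) cos(-9.6°) cos(-59.10°) = -0.0284 + 0.4990 = 0.4706.
θ_z = arccos(0.4706) = 61.93°.

61.9°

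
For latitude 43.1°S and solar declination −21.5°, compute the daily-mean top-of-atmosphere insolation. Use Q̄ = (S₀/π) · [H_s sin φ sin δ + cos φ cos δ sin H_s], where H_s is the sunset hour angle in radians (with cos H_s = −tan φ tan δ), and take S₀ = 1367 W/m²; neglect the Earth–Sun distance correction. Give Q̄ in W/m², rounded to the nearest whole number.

The sunset hour angle satisfies cos H_s = −tan φ tan δ = -0.3686, giving H_s = 111.63°. In radians, H_s = 1.9483.
H_s sin φ sin δ = 1.9483 × -0.6833 × -0.3665 = 0.4879.
cos φ cos δ sin H_s = 0.7302 × 0.9304 × 0.9296 = 0.6315.
Q̄ = (1367/π) × (0.4879 + 0.6315) = 435.13 × 1.1194 = 487.08 W/m².

487 W/m²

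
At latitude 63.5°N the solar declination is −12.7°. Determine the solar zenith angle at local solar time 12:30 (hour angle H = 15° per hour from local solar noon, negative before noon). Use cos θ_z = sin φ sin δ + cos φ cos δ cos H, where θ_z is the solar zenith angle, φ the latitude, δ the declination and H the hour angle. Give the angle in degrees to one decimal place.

Hour angle H = 15° × (12.5 − 12) = 7.50°.
cos θ_z = sin φ sin δ + cos φ cos δ cos H = (0.8949)(-0.2198) + (0.4462)(0.9755)(0.9914) = 0.2348.
θ_z = arccos(0.2348) = 76.42°.

76.4°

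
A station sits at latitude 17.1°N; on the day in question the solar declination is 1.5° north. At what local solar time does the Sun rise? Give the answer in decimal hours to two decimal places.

5.97 h

The sunset hour angle satisfies cos H_s = −tan φ tan δ = -0.0081, giving H_s = 90.46°.
Sunrise is at 12 − H_s/15 = 12 − 6.031 = 5.969 h local solar time.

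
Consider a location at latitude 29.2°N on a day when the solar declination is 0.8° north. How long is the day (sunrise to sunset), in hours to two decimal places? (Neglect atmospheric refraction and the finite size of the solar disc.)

cos H_s = −tan(29.2°) · tan(0.8°) = -0.0078, so H_s = arccos(-0.0078) = 90.45°.
Day length = 2 H_s / 15° h⁻¹ = 180.90° / 15 = 12.060 h.

12.06 hours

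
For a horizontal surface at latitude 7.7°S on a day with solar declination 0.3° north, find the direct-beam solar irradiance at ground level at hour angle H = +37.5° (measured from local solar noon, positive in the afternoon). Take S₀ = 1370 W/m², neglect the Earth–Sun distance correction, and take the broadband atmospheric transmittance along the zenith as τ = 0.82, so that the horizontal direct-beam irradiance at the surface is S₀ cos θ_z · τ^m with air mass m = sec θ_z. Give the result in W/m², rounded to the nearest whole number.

836 W/m²

cos θ_z = sin(-7.7°) sin(0.3°) + cos(-7.7°) cos(0.3°) cos(37.50°) = -0.0007 + 0.7862 = 0.7855.
Air mass m = 1/cos θ_z = 1/0.7855 = 1.273; τ^m = 0.82^1.273 = 0.7768.
Surface direct beam = 1370 × 0.7855 × 0.7768 = 835.94 W/m².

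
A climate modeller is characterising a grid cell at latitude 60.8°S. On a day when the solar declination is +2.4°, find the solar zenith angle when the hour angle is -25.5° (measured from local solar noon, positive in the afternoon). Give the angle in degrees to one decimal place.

66.2°

With φ = -60.8°, δ = 2.4°, H = -25.50°: sin φ sin δ = -0.0366, cos φ cos δ cos H = 0.4399, so cos θ_z = 0.4033.
θ_z = arccos(0.4033) = 66.22°.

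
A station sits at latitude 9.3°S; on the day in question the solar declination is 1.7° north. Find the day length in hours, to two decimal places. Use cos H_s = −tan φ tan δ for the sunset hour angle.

The sunset hour angle satisfies cos H_s = −tan φ tan δ = 0.0049, giving H_s = 89.72°.
Day length = 2 H_s / 15° h⁻¹ = 179.44° / 15 = 11.963 h.

11.96 hours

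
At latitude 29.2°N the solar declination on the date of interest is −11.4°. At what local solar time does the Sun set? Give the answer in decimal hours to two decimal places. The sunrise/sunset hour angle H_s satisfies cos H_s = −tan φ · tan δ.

−tan φ tan δ = −(0.5589)(-0.2016) = 0.1127; H_s = arccos(0.1127) = 83.53°.
Sunset is at 12 + H_s/15 = 12 + 5.569 = 17.569 h local solar time.

17.57 h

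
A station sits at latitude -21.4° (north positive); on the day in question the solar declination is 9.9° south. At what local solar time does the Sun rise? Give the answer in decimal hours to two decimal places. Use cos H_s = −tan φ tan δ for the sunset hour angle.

5.74 h

cos H_s = −tan(-21.4°) · tan(-9.9°) = -0.0684, so H_s = arccos(-0.0684) = 93.92°.
Sunrise is at 12 − H_s/15 = 12 − 6.261 = 5.739 h local solar time.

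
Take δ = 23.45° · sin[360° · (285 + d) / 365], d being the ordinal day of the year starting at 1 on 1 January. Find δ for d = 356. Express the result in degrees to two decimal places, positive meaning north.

360 × (285 + 356) / 365 = 632.219°; sin(632.219°) = -0.9993.
δ = 23.45 × -0.9993 = -23.434° ≈ -23.43°.

-23.43°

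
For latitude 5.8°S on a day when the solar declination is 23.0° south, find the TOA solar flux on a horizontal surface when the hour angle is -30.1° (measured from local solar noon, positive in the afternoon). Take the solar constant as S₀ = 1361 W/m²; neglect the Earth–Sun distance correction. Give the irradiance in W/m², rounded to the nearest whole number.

1132 W/m²

cos θ_z = sin(-5.8°) sin(-23.0°) + cos(-5.8°) cos(-23.0°) cos(-30.10°) = 0.0395 + 0.7923 = 0.8318.
Top-of-atmosphere irradiance = S₀ cos θ_z = 1361 × 0.8318 = 1132.08 W/m².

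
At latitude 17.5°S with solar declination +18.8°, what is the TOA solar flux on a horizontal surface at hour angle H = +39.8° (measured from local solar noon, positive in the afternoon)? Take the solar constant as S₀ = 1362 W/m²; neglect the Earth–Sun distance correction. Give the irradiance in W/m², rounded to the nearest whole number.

813 W/m²

cos θ_z = sin(-17.5°) sin(18.8°) + cos(-17.5°) cos(18.8°) cos(39.80°) = -0.0969 + 0.6936 = 0.5967.
Top-of-atmosphere irradiance = S₀ cos θ_z = 1362 × 0.5967 = 812.71 W/m².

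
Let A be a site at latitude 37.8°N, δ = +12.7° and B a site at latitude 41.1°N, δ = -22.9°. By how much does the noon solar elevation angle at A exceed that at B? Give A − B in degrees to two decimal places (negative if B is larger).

A: 90° − |37.8 − (12.7)| = 64.90°.
B: 90° − |41.1 − (-22.9)| = 26.00°.
A − B = 64.90 − 26.00 = 38.90°.

+38.90°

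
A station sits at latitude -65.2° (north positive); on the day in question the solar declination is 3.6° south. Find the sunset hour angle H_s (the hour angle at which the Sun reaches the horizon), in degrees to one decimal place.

−tan φ tan δ = −(-2.1642)(-0.0629) = -0.1361; H_s = arccos(-0.1361) = 97.82°.

97.8°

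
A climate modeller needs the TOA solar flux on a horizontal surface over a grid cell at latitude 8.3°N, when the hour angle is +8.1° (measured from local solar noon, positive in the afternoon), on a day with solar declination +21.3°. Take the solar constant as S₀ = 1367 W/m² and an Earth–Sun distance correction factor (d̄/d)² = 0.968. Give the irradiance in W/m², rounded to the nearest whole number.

1277 W/m²

cos θ_z = sin φ sin δ + cos φ cos δ cos H = (0.1444)(0.3633) + (0.9895)(0.9317)(0.9900) = 0.9652.
Top-of-atmosphere irradiance = S₀ (d̄/d)² cos θ_z = 1367 × 0.968 × 0.9652 = 1277.21 W/m².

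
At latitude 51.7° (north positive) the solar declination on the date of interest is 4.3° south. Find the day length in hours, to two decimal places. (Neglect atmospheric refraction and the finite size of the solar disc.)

−tan φ tan δ = −(1.2662)(-0.0752) = 0.0952; H_s = arccos(0.0952) = 84.54°.
Day length = 2 H_s / 15° h⁻¹ = 169.08° / 15 = 11.272 h.

11.27 hours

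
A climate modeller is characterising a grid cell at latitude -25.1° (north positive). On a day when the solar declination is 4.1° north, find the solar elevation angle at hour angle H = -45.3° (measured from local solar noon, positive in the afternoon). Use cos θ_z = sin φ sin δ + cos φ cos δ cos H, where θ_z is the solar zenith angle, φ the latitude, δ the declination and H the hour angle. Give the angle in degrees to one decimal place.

cos θ_z = sin φ sin δ + cos φ cos δ cos H = (-0.4242)(0.0715) + (0.9056)(0.9974)(0.7034) = 0.6050.
θ_z = arccos(0.6050) = 52.77°, so the elevation is 90° − 52.77° = 37.23°.

37.2°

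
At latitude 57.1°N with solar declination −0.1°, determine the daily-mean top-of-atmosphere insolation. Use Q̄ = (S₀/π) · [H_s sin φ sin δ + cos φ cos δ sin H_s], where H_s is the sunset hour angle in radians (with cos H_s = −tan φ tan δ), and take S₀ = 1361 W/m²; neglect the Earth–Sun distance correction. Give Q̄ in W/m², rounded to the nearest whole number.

234 W/m²

The sunset hour angle satisfies cos H_s = −tan φ tan δ = 0.0027, giving H_s = 89.85°. In radians, H_s = 1.5682.
H_s sin φ sin δ = 1.5682 × 0.8396 × -0.0017 = -0.0022.
cos φ cos δ sin H_s = 0.5432 × 1.0000 × 1.0000 = 0.5432.
Q̄ = (1361/π) × (-0.0022 + 0.5432) = 433.22 × 0.5410 = 234.37 W/m².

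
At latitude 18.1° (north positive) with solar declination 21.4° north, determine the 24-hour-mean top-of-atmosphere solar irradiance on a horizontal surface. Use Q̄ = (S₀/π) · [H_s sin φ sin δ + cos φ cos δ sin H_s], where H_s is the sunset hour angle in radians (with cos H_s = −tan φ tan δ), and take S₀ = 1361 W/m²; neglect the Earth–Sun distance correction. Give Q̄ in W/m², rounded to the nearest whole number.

464 W/m²

−tan φ tan δ = −(0.3269)(0.3919) = -0.1281; H_s = arccos(-0.1281) = 97.36°. In radians, H_s = 1.6993.
H_s sin φ sin δ = 1.6993 × 0.3107 × 0.3649 = 0.1927.
cos φ cos δ sin H_s = 0.9505 × 0.9311 × 0.9918 = 0.8778.
Q̄ = (1361/π) × (0.1927 + 0.8778) = 433.22 × 1.0705 = 463.76 W/m².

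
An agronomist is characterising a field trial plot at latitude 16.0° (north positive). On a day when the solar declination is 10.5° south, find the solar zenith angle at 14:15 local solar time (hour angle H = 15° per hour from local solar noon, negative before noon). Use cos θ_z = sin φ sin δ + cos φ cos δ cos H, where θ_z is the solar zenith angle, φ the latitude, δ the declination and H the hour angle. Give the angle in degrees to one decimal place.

42.6°

Hour angle H = 15° × (14.25 − 12) = 33.75°.
With φ = 16.0°, δ = -10.5°, H = 33.75°: sin φ sin δ = -0.0502, cos φ cos δ cos H = 0.7859, so cos θ_z = 0.7357.
θ_z = arccos(0.7357) = 42.63°.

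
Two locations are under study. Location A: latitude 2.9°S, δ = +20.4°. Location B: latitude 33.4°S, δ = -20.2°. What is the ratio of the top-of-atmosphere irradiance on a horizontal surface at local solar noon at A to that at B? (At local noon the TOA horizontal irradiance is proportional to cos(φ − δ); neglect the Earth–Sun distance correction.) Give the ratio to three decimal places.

0.943

A: cos θ_z = cos(-2.9° − (20.4°)) = 0.9184.
B: cos θ_z = cos(-33.4° − (-20.2°)) = 0.9736.
Ratio A/B = 0.9184 / 0.9736 = 0.9433.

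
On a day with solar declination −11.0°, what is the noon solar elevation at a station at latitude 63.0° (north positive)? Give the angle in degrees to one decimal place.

At local solar noon the hour angle is zero, so the elevation is 90° − |φ − δ| = 90° − |63.0° − (-11.0°)| = 90° − 74.0° = 16.0°.

16.0°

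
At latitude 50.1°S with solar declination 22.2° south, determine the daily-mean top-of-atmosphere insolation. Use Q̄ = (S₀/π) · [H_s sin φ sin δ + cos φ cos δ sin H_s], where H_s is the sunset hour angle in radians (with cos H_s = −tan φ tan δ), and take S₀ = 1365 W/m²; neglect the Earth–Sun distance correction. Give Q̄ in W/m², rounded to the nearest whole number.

487 W/m²

cos H_s = −tan(-50.1°) · tan(-22.2°) = -0.4881, so H_s = arccos(-0.4881) = 119.22°. In radians, H_s = 2.0808.
H_s sin φ sin δ = 2.0808 × -0.7672 × -0.3778 = 0.6031.
cos φ cos δ sin H_s = 0.6414 × 0.9259 × 0.8727 = 0.5183.
Q̄ = (1365/π) × (0.6031 + 0.5183) = 434.49 × 1.1214 = 487.24 W/m².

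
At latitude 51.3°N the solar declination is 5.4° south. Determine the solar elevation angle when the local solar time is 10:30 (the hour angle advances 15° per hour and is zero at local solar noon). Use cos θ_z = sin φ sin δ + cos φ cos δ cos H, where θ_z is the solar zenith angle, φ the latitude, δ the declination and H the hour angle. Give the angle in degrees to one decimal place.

Hour angle H = 15° × (10.5 − 12) = -22.50°.
cos θ_z = sin φ sin δ + cos φ cos δ cos H = (0.7804)(-0.0941) + (0.6252)(0.9956)(0.9239) = 0.5016.
θ_z = arccos(0.5016) = 59.89°, so the elevation is 90° − 59.89° = 30.11°.

30.1°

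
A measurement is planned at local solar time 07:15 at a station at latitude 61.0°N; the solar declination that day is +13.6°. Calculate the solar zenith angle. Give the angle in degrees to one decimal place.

Hour angle H = 15° × (7.25 − 12) = -71.25°.
With φ = 61.0°, δ = 13.6°, H = -71.25°: sin φ sin δ = 0.2057, cos φ cos δ cos H = 0.1515, so cos θ_z = 0.3572.
θ_z = arccos(0.3572) = 69.07°.

69.1°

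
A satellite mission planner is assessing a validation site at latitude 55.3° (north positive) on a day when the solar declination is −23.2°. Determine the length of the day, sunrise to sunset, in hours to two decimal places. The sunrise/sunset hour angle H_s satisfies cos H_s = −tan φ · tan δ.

The sunset hour angle satisfies cos H_s = −tan φ tan δ = 0.6190, giving H_s = 51.76°.
Day length = 2 H_s / 15° h⁻¹ = 103.52° / 15 = 6.901 h.

6.90 hours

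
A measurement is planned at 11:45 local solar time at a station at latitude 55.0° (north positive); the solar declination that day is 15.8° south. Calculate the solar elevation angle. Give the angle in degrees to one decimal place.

19.1°

Hour angle H = 15° × (11.75 − 12) = -3.75°.
With φ = 55.0°, δ = -15.8°, H = -3.75°: sin φ sin δ = -0.2230, cos φ cos δ cos H = 0.5507, so cos θ_z = 0.3277.
θ_z = arccos(0.3277) = 70.87°, so the elevation is 90° − 70.87° = 19.13°.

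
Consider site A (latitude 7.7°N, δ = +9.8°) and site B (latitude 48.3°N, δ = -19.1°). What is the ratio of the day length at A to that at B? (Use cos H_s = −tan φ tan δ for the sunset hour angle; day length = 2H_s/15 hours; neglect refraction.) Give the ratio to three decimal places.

A: H_s = arccos(−tan 7.7° · tan 9.8°) = 91.34°, so 2H_s/15 = 12.1787 h.
B: H_s = arccos(−tan 48.3° · tan -19.1°) = 67.13°, so 2H_s/15 = 8.9507 h.
Ratio A/B = 12.1787 / 8.9507 = 1.3606.

1.361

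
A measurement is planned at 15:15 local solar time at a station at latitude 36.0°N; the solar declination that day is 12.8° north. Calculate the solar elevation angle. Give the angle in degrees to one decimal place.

Hour angle H = 15° × (15.25 − 12) = 48.75°.
cos θ_z = sin φ sin δ + cos φ cos δ cos H = (0.5878)(0.2215) + (0.8090)(0.9751)(0.6593) = 0.6503.
θ_z = arccos(0.6503) = 49.44°, so the elevation is 90° − 49.44° = 40.56°.

40.6°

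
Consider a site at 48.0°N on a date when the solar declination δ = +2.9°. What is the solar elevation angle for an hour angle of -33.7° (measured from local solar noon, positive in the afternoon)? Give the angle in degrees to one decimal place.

36.4°

cos θ_z = sin φ sin δ + cos φ cos δ cos H = (0.7431)(0.0506) + (0.6691)(0.9987)(0.8320) = 0.5936.
θ_z = arccos(0.5936) = 53.59°, so the elevation is 90° − 53.59° = 36.41°.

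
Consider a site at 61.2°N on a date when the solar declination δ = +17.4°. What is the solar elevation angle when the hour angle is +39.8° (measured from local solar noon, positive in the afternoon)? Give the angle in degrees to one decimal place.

cos θ_z = sin φ sin δ + cos φ cos δ cos H = (0.8763)(0.2990) + (0.4818)(0.9542)(0.7683) = 0.6152.
θ_z = arccos(0.6152) = 52.03°, so the elevation is 90° − 52.03° = 37.97°.

38.0°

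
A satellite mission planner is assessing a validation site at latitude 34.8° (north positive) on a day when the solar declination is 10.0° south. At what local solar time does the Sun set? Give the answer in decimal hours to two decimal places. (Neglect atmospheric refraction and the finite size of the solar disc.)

−tan φ tan δ = −(0.6950)(-0.1763) = 0.1225; H_s = arccos(0.1225) = 82.96°.
Sunset is at 12 + H_s/15 = 12 + 5.531 = 17.531 h local solar time.

17.53 h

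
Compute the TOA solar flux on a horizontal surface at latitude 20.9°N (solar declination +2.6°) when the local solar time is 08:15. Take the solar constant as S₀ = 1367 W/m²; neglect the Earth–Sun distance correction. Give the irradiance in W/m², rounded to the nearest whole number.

731 W/m²

Hour angle H = 15° × (8.25 − 12) = -56.25°.
cos θ_z = sin φ sin δ + cos φ cos δ cos H = (0.3567)(0.0454) + (0.9342)(0.9990)(0.5556) = 0.5347.
Top-of-atmosphere irradiance = S₀ cos θ_z = 1367 × 0.5347 = 730.93 W/m².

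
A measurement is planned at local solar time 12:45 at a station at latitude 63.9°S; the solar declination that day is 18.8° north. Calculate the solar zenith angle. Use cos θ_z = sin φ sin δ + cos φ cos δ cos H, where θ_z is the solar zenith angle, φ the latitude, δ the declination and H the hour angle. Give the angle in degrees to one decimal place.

83.2°

Hour angle H = 15° × (12.75 − 12) = 11.25°.
With φ = -63.9°, δ = 18.8°, H = 11.25°: sin φ sin δ = -0.2894, cos φ cos δ cos H = 0.4085, so cos θ_z = 0.1191.
θ_z = arccos(0.1191) = 83.16°.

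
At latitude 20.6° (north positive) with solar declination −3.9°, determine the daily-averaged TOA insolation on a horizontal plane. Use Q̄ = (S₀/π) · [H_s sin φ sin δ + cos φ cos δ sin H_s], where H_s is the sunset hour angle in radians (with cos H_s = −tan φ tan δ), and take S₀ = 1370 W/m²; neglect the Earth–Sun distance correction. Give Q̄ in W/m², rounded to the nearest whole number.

391 W/m²

The sunset hour angle satisfies cos H_s = −tan φ tan δ = 0.0256, giving H_s = 88.53°. In radians, H_s = 1.5451.
H_s sin φ sin δ = 1.5451 × 0.3518 × -0.0680 = -0.0370.
cos φ cos δ sin H_s = 0.9361 × 0.9977 × 0.9997 = 0.9337.
Q̄ = (1370/π) × (-0.0370 + 0.9337) = 436.08 × 0.8967 = 391.03 W/m².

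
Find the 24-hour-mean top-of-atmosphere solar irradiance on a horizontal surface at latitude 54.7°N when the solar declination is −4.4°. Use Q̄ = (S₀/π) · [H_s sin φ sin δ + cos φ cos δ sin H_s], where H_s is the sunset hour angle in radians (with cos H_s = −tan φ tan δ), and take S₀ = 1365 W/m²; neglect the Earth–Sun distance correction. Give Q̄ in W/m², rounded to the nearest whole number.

The sunset hour angle satisfies cos H_s = −tan φ tan δ = 0.1087, giving H_s = 83.76°. In radians, H_s = 1.4619.
H_s sin φ sin δ = 1.4619 × 0.8161 × -0.0767 = -0.0915.
cos φ cos δ sin H_s = 0.5779 × 0.9971 × 0.9941 = 0.5728.
Q̄ = (1365/π) × (-0.0915 + 0.5728) = 434.49 × 0.4813 = 209.12 W/m².

209 W/m²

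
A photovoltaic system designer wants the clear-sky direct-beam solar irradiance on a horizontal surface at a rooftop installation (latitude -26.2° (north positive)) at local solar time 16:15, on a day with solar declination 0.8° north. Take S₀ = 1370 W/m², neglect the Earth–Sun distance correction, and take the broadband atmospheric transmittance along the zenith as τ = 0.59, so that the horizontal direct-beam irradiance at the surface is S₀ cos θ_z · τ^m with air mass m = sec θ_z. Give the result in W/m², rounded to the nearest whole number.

139 W/m²

Hour angle H = 15° × (16.25 − 12) = 63.75°.
With φ = -26.2°, δ = 0.8°, H = 63.75°: sin φ sin δ = -0.0062, cos φ cos δ cos H = 0.3968, so cos θ_z = 0.3906.
Air mass m = 1/cos θ_z = 1/0.3906 = 2.560; τ^m = 0.59^2.560 = 0.2590.
Surface direct beam = 1370 × 0.3906 × 0.2590 = 138.60 W/m².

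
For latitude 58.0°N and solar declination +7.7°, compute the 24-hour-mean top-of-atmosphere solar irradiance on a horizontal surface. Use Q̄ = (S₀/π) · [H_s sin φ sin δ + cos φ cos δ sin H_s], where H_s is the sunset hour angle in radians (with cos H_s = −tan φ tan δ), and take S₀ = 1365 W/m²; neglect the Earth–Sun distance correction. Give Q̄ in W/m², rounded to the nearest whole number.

311 W/m²

cos H_s = −tan(58.0°) · tan(7.7°) = -0.2164, so H_s = arccos(-0.2164) = 102.50°. In radians, H_s = 1.7890.
H_s sin φ sin δ = 1.7890 × 0.8480 × 0.1340 = 0.2033.
cos φ cos δ sin H_s = 0.5299 × 0.9910 × 0.9763 = 0.5127.
Q̄ = (1365/π) × (0.2033 + 0.5127) = 434.49 × 0.7160 = 311.09 W/m².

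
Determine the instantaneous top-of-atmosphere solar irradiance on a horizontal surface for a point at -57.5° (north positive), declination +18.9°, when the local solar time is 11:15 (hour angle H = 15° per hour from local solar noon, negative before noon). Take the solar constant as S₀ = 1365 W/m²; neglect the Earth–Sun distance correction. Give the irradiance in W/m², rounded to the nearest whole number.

Hour angle H = 15° × (11.25 − 12) = -11.25°.
With φ = -57.5°, δ = 18.9°, H = -11.25°: sin φ sin δ = -0.2732, cos φ cos δ cos H = 0.4986, so cos θ_z = 0.2254.
Top-of-atmosphere irradiance = S₀ cos θ_z = 1365 × 0.2254 = 307.67 W/m².

308 W/m²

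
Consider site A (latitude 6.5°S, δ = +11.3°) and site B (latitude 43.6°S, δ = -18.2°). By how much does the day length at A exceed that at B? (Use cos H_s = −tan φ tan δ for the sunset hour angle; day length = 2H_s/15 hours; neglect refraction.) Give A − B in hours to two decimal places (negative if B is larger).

-2.61 h

A: H_s = arccos(−tan -6.5° · tan 11.3°) = 88.70°, so 2H_s/15 = 11.8267 h.
B: H_s = arccos(−tan -43.6° · tan -18.2°) = 108.25°, so 2H_s/15 = 14.4333 h.
A − B = 11.8267 − 14.4333 = -2.6066 h.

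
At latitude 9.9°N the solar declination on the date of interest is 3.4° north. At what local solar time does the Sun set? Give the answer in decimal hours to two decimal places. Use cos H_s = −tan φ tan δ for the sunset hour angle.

18.04 h

cos H_s = −tan(9.9°) · tan(3.4°) = -0.0104, so H_s = arccos(-0.0104) = 90.60°.
Sunset is at 12 + H_s/15 = 12 + 6.040 = 18.040 h local solar time.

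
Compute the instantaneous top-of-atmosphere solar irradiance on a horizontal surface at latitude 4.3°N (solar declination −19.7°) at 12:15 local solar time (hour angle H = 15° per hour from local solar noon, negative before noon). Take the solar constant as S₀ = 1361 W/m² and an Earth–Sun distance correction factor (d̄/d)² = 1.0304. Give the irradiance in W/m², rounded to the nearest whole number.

1278 W/m²

Hour angle H = 15° × (12.25 − 12) = 3.75°.
cos θ_z = sin(4.3°) sin(-19.7°) + cos(4.3°) cos(-19.7°) cos(3.75°) = -0.0253 + 0.9368 = 0.9115.
Top-of-atmosphere irradiance = S₀ (d̄/d)² cos θ_z = 1361 × 1.0304 × 0.9115 = 1278.26 W/m².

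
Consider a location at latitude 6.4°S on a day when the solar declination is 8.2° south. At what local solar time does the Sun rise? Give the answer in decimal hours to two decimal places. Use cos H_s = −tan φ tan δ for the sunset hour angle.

5.94 h

cos H_s = −tan(-6.4°) · tan(-8.2°) = -0.0162, so H_s = arccos(-0.0162) = 90.93°.
Sunrise is at 12 − H_s/15 = 12 − 6.062 = 5.938 h local solar time.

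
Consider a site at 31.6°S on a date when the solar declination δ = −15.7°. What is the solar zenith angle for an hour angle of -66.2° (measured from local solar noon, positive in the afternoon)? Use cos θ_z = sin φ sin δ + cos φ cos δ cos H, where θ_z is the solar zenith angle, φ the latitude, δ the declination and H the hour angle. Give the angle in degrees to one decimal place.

cos θ_z = sin(-31.6°) sin(-15.7°) + cos(-31.6°) cos(-15.7°) cos(-66.20°) = 0.1418 + 0.3309 = 0.4727.
θ_z = arccos(0.4727) = 61.79°.

61.8°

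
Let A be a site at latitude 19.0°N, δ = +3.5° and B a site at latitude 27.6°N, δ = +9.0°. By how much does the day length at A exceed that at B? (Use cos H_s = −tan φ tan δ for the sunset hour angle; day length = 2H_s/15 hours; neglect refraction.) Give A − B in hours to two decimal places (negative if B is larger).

A: H_s = arccos(−tan 19.0° · tan 3.5°) = 91.21°, so 2H_s/15 = 12.1613 h.
B: H_s = arccos(−tan 27.6° · tan 9.0°) = 94.75°, so 2H_s/15 = 12.6333 h.
A − B = 12.1613 − 12.6333 = -0.4720 h.

-0.47 h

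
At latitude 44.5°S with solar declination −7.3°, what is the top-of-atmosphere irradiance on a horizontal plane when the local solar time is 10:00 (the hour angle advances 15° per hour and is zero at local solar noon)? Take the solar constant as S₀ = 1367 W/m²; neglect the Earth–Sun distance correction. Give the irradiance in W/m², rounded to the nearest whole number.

959 W/m²

Hour angle H = 15° × (10 − 12) = -30.00°.
With φ = -44.5°, δ = -7.3°, H = -30.00°: sin φ sin δ = 0.0891, cos φ cos δ cos H = 0.6127, so cos θ_z = 0.7018.
Top-of-atmosphere irradiance = S₀ cos θ_z = 1367 × 0.7018 = 959.36 W/m².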